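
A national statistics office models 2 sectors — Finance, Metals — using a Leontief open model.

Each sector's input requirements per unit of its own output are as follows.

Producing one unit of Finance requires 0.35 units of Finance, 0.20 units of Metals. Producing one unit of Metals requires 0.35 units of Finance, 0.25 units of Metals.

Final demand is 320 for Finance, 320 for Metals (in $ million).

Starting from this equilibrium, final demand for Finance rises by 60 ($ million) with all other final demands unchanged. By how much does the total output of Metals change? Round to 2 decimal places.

Δx_M = 28.74

I − A =
  [   0.65    -0.35]
  [  -0.20     0.75]
det(I−A) = (0.65)(0.75) − (-0.35)(-0.20) = 0.4175
adj(I−A) = [[0.75, 0.35], [0.20, 0.65]]
(I − A)⁻¹ = adj(I−A) / det(I−A) ≈
  [   1.7964     0.8383]
  [   0.4790     1.5569]
Δx = (I − A)⁻¹ Δd with Δd having +60 in the Finance component and 0 elsewhere.
So Δx_M = L_MF · (+60), where L_MF = adj(I−A)_MF / det(I−A) = 0.20 / 0.4175.
Δx_M = 0.20 × (+60) / 0.4175 = 12.00 / 0.4175 ≈ 28.74.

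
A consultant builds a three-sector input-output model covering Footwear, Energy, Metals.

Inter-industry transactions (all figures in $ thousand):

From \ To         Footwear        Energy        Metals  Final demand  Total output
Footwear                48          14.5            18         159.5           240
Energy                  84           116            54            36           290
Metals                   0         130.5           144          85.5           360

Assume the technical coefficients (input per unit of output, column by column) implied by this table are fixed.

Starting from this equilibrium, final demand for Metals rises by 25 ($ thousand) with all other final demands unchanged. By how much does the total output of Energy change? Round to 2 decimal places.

Δx_E = 15.94

Technical coefficients a_ij = z_ij / X_j:
  a_FF = 48/240 = 0.20, a_EF = 84/240 = 0.35, a_MF = 0/240 = 0.00
  a_FE = 14.5/290 = 0.05, a_EE = 116/290 = 0.40, a_ME = 130.5/290 = 0.45
  a_FM = 18/360 = 0.05, a_EM = 54/360 = 0.15, a_MM = 144/360 = 0.40
I − A =
  [   0.80    -0.05    -0.05]
  [  -0.35     0.60    -0.15]
  [   0.00    -0.45     0.60]
Cofactors of I−A, C_ij = (−1)^(i+j)·(minor ij) (rows/columns in the sector order above):
  C_11 = (0.60)(0.60) − (-0.15)(-0.45) = 0.2925
  C_12 = −[(-0.35)(0.60) − (-0.15)(0.00)] = 0.2100
  C_13 = (-0.35)(-0.45) − (0.60)(0.00) = 0.1575
  C_21 = −[(-0.05)(0.60) − (-0.05)(-0.45)] = 0.0525
  C_22 = (0.80)(0.60) − (-0.05)(0.00) = 0.4800
  C_23 = −[(0.80)(-0.45) − (-0.05)(0.00)] = 0.3600
  C_31 = (-0.05)(-0.15) − (-0.05)(0.60) = 0.0375
  C_32 = −[(0.80)(-0.15) − (-0.05)(-0.35)] = 0.1375
  C_33 = (0.80)(0.60) − (-0.05)(-0.35) = 0.4625
det(I−A) = Σ_j (I−A)_1j·C_1j = (0.80)(0.2925) + (-0.05)(0.2100) + (-0.05)(0.1575) = 0.215625
adj(I−A) = Cᵀ =
  [ 0.2925   0.0525   0.0375]
  [ 0.2100   0.4800   0.1375]
  [ 0.1575   0.3600   0.4625]
(I − A)⁻¹ = adj(I−A) / det(I−A) ≈
  [   1.3565     0.2435     0.1739]
  [   0.9739     2.2261     0.6377]
  [   0.7304     1.6696     2.1449]
Δx = (I − A)⁻¹ Δd with Δd having +25 in the Metals component and 0 elsewhere.
So Δx_E = L_EM · (+25), where L_EM = adj(I−A)_EM / det(I−A) = 0.1375 / 0.215625.
Δx_E = 0.1375 × (+25) / 0.215625 = 3.4375 / 0.215625 ≈ 15.94.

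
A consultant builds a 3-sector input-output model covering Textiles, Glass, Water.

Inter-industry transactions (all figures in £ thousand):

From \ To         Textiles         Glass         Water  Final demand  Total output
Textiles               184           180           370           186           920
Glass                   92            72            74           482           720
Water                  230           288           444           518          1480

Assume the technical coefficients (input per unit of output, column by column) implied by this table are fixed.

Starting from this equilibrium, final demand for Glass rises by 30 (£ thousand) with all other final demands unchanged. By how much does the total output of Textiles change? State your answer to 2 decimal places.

Δx_1 = 20.57

Technical coefficients a_ij = z_ij / X_j:
  a_11 = 184/920 = 0.20, a_21 = 92/920 = 0.10, a_31 = 230/920 = 0.25
  a_12 = 180/720 = 0.25, a_22 = 72/720 = 0.10, a_32 = 288/720 = 0.40
  a_13 = 370/1480 = 0.25, a_23 = 74/1480 = 0.05, a_33 = 444/1480 = 0.30
I − A =
  [   0.80    -0.25    -0.25]
  [  -0.10     0.90    -0.05]
  [  -0.25    -0.40     0.70]
Cofactors of I−A, C_ij = (−1)^(i+j)·(minor ij) (rows/columns in the sector order above):
  C_11 = (0.90)(0.70) − (-0.05)(-0.40) = 0.6100
  C_12 = −[(-0.10)(0.70) − (-0.05)(-0.25)] = 0.0825
  C_13 = (-0.10)(-0.40) − (0.90)(-0.25) = 0.2650
  C_21 = −[(-0.25)(0.70) − (-0.25)(-0.40)] = 0.2750
  C_22 = (0.80)(0.70) − (-0.25)(-0.25) = 0.4975
  C_23 = −[(0.80)(-0.40) − (-0.25)(-0.25)] = 0.3825
  C_31 = (-0.25)(-0.05) − (-0.25)(0.90) = 0.2375
  C_32 = −[(0.80)(-0.05) − (-0.25)(-0.10)] = 0.0650
  C_33 = (0.80)(0.90) − (-0.25)(-0.10) = 0.6950
det(I−A) = Σ_j (I−A)_1j·C_1j = (0.80)(0.6100) + (-0.25)(0.0825) + (-0.25)(0.2650) = 0.401125
adj(I−A) = Cᵀ =
  [ 0.6100   0.2750   0.2375]
  [ 0.0825   0.4975   0.0650]
  [ 0.2650   0.3825   0.6950]
(I − A)⁻¹ = adj(I−A) / det(I−A) ≈
  [   1.5207     0.6856     0.5921]
  [   0.2057     1.2403     0.1620]
  [   0.6606     0.9536     1.7326]
Δx = (I − A)⁻¹ Δd with Δd having +30 in the Glass component and 0 elsewhere.
So Δx_1 = L_12 · (+30), where L_12 = adj(I−A)_12 / det(I−A) = 0.2750 / 0.401125.
Δx_1 = 0.2750 × (+30) / 0.401125 = 8.25 / 0.401125 ≈ 20.57.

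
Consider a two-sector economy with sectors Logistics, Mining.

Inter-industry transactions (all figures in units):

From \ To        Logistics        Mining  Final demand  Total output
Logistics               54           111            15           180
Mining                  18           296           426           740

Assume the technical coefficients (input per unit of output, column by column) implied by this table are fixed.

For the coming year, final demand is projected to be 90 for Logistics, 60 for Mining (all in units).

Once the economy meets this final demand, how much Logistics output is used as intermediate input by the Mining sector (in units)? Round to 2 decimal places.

Technical coefficients a_ij = z_ij / X_j:
  a_LL = 54/180 = 0.30, a_ML = 18/180 = 0.10
  a_LM = 111/740 = 0.15, a_MM = 296/740 = 0.40
I − A =
  [   0.70    -0.15]
  [  -0.10     0.60]
det(I−A) = (0.70)(0.60) − (-0.15)(-0.10) = 0.4050
adj(I−A) = [[0.60, 0.15], [0.10, 0.70]]
(I − A)⁻¹ = adj(I−A) / det(I−A) ≈
  [   1.4815     0.3704]
  [   0.2469     1.7284]
First solve x = (I − A)⁻¹ d = adj(I−A)·d / det(I−A); in particular x_M = (0.10·90 + 0.70·60) / 0.4050 = 51.00 / 0.4050 ≈ 125.9259.
Intermediate flow from L to M: z_LM = a_LM · x_M = 0.15 × 51.00 / 0.4050 = 7.65 / 0.4050 ≈ 18.89.

z_LM = 18.89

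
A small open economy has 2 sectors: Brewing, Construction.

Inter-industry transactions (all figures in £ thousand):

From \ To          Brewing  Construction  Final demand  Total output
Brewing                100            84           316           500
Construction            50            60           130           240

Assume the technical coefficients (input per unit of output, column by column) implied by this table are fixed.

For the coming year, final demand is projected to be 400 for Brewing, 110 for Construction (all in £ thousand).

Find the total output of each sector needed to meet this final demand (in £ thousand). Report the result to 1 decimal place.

x_1 = 599.1, x_2 = 226.5

Technical coefficients a_ij = z_ij / X_j:
  a_11 = 100/500 = 0.20, a_21 = 50/500 = 0.10
  a_12 = 84/240 = 0.35, a_22 = 60/240 = 0.25
I − A =
  [   0.80    -0.35]
  [  -0.10     0.75]
det(I−A) = (0.80)(0.75) − (-0.35)(-0.10) = 0.5650
adj(I−A) = [[0.75, 0.35], [0.10, 0.80]]
(I − A)⁻¹ = adj(I−A) / det(I−A) ≈
  [   1.3274     0.6195]
  [   0.1770     1.4159]
x = (I − A)⁻¹ d = adj(I−A)·d / det(I−A), with det(I−A) = 0.5650:
  x_1 = (0.75·400 + 0.35·110) / 0.5650 = 338.50 / 0.5650 ≈ 599.1
  x_2 = (0.10·400 + 0.80·110) / 0.5650 = 128.00 / 0.5650 ≈ 226.5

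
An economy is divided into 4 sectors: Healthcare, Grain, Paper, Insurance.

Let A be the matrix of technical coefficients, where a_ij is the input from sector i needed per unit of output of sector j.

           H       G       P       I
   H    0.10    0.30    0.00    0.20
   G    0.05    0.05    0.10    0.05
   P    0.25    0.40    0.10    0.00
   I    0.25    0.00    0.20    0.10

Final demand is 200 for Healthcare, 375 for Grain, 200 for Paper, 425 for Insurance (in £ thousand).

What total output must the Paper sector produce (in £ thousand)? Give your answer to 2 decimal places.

x_P = 615.90

I − A =
  [   0.90    -0.30     0.00    -0.20]
  [  -0.05     0.95    -0.10    -0.05]
  [  -0.25    -0.40     0.90     0.00]
  [  -0.25     0.00    -0.20     0.90]
Compute the cofactors C_ij = (−1)^(i+j)·(3×3 minor ij) of I−A; the adjugate is their transpose:
adj(I−A) = Cᵀ =
  [ 0.72950   0.25900   0.06800   0.17650]
  [ 0.07675   0.67400   0.08700   0.05450]
  [ 0.23675   0.37150   0.70475   0.07325]
  [ 0.25525   0.15450   0.17550   0.71250]
det(I−A) = Σ_j (I−A)_1j·C_1j = (0.90)(0.72950) + (-0.30)(0.07675) + (0.00)(0.23675) + (-0.20)(0.25525) = 0.582475
(I − A)⁻¹ = adj(I−A) / det(I−A) ≈
  [   1.2524     0.4447     0.1167     0.3030]
  [   0.1318     1.1571     0.1494     0.0936]
  [   0.4065     0.6378     1.2099     0.1258]
  [   0.4382     0.2652     0.3013     1.2232]
x = (I − A)⁻¹ d = adj(I−A)·d / det(I−A), with det(I−A) = 0.582475:
  x_H = (0.72950·200 + 0.25900·375 + 0.06800·200 + 0.17650·425) / 0.582475 = 331.6375 / 0.582475 ≈ 569.36
  x_G = (0.07675·200 + 0.67400·375 + 0.08700·200 + 0.05450·425) / 0.582475 = 308.6625 / 0.582475 ≈ 529.92
  x_P = (0.23675·200 + 0.37150·375 + 0.70475·200 + 0.07325·425) / 0.582475 = 358.74375 / 0.582475 ≈ 615.90
  x_I = (0.25525·200 + 0.15450·375 + 0.17550·200 + 0.71250·425) / 0.582475 = 446.90 / 0.582475 ≈ 767.24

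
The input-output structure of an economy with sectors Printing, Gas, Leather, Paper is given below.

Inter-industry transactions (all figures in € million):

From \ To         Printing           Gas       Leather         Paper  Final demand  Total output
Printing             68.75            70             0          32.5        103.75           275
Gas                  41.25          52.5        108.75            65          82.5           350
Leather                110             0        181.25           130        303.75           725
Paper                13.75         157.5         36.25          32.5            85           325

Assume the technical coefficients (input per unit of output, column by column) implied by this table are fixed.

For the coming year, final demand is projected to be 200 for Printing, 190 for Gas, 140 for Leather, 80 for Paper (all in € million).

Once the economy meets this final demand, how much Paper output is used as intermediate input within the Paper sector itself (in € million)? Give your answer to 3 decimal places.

Technical coefficients a_ij = z_ij / X_j:
  a_11 = 68.75/275 = 0.25, a_21 = 41.25/275 = 0.15, a_31 = 110/275 = 0.40, a_41 = 13.75/275 = 0.05
  a_12 = 70/350 = 0.20, a_22 = 52.5/350 = 0.15, a_32 = 0/350 = 0.00, a_42 = 157.5/350 = 0.45
  a_13 = 0/725 = 0.00, a_23 = 108.75/725 = 0.15, a_33 = 181.25/725 = 0.25, a_43 = 36.25/725 = 0.05
  a_14 = 32.5/325 = 0.10, a_24 = 65/325 = 0.20, a_34 = 130/325 = 0.40, a_44 = 32.5/325 = 0.10
I − A =
  [   0.75    -0.20     0.00    -0.10]
  [  -0.15     0.85    -0.15    -0.20]
  [  -0.40     0.00     0.75    -0.40]
  [  -0.05    -0.45    -0.05     0.90]
Compute the cofactors C_ij = (−1)^(i+j)·(3×3 minor ij) of I−A; the adjugate is their transpose:
adj(I−A) = Cᵀ =
  [ 0.462250   0.164750   0.040000   0.105750]
  [ 0.166750   0.485500   0.108750   0.174750]
  [ 0.314000   0.229000   0.466250   0.293000]
  [ 0.126500   0.264625   0.082500   0.443625]
det(I−A) = Σ_j (I−A)_1j·C_1j = (0.75)(0.462250) + (-0.20)(0.166750) + (0.00)(0.314000) + (-0.10)(0.126500) = 0.3006875
(I − A)⁻¹ = adj(I−A) / det(I−A) ≈
  [   1.5373     0.5479     0.1330     0.3517]
  [   0.5546     1.6146     0.3617     0.5812]
  [   1.0443     0.7616     1.5506     0.9744]
  [   0.4207     0.8801     0.2744     1.4754]
First solve x = (I − A)⁻¹ d = adj(I−A)·d / det(I−A); in particular x_4 = (0.126500·200 + 0.264625·190 + 0.082500·140 + 0.443625·80) / 0.3006875 = 122.61875 / 0.3006875 ≈ 407.79464.
Intermediate flow from 4 to 4: z_44 = a_44 · x_4 = 0.10 × 122.61875 / 0.3006875 = 12.261875 / 0.3006875 ≈ 40.779.

z_44 = 40.779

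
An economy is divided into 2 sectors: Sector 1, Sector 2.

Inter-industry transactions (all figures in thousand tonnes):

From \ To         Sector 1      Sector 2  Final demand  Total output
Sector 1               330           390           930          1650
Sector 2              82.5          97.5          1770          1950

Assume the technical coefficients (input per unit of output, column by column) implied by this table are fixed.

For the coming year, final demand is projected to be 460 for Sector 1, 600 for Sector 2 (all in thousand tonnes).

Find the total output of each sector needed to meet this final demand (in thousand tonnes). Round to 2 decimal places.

x_1 = 742.67, x_2 = 670.67

Technical coefficients a_ij = z_ij / X_j:
  a_11 = 330/1650 = 0.20, a_21 = 82.5/1650 = 0.05
  a_12 = 390/1950 = 0.20, a_22 = 97.5/1950 = 0.05
I − A =
  [   0.80    -0.20]
  [  -0.05     0.95]
det(I−A) = (0.80)(0.95) − (-0.20)(-0.05) = 0.7500
adj(I−A) = [[0.95, 0.20], [0.05, 0.80]]
(I − A)⁻¹ = adj(I−A) / det(I−A) ≈
  [   1.2667     0.2667]
  [   0.0667     1.0667]
x = (I − A)⁻¹ d = adj(I−A)·d / det(I−A), with det(I−A) = 0.7500:
  x_1 = (0.95·460 + 0.20·600) / 0.7500 = 557.00 / 0.7500 ≈ 742.67
  x_2 = (0.05·460 + 0.80·600) / 0.7500 = 503.00 / 0.7500 ≈ 670.67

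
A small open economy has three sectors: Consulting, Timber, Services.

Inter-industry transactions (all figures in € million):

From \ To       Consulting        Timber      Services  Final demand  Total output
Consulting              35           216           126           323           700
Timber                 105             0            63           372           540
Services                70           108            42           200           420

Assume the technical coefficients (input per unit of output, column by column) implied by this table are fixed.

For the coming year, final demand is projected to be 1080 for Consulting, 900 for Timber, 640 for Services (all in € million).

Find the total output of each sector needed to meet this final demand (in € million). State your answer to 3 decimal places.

Technical coefficients a_ij = z_ij / X_j:
  a_11 = 35/700 = 0.05, a_21 = 105/700 = 0.15, a_31 = 70/700 = 0.10
  a_12 = 216/540 = 0.40, a_22 = 0/540 = 0.00, a_32 = 108/540 = 0.20
  a_13 = 126/420 = 0.30, a_23 = 63/420 = 0.15, a_33 = 42/420 = 0.10
I − A =
  [   0.95    -0.40    -0.30]
  [  -0.15     1.00    -0.15]
  [  -0.10    -0.20     0.90]
Cofactors of I−A, C_ij = (−1)^(i+j)·(minor ij) (rows/columns in the sector order above):
  C_11 = (1.00)(0.90) − (-0.15)(-0.20) = 0.8700
  C_12 = −[(-0.15)(0.90) − (-0.15)(-0.10)] = 0.1500
  C_13 = (-0.15)(-0.20) − (1.00)(-0.10) = 0.1300
  C_21 = −[(-0.40)(0.90) − (-0.30)(-0.20)] = 0.4200
  C_22 = (0.95)(0.90) − (-0.30)(-0.10) = 0.8250
  C_23 = −[(0.95)(-0.20) − (-0.40)(-0.10)] = 0.2300
  C_31 = (-0.40)(-0.15) − (-0.30)(1.00) = 0.3600
  C_32 = −[(0.95)(-0.15) − (-0.30)(-0.15)] = 0.1875
  C_33 = (0.95)(1.00) − (-0.40)(-0.15) = 0.8900
det(I−A) = Σ_j (I−A)_1j·C_1j = (0.95)(0.8700) + (-0.40)(0.1500) + (-0.30)(0.1300) = 0.7275
adj(I−A) = Cᵀ =
  [ 0.8700   0.4200   0.3600]
  [ 0.1500   0.8250   0.1875]
  [ 0.1300   0.2300   0.8900]
(I − A)⁻¹ = adj(I−A) / det(I−A) ≈
  [   1.1959     0.5773     0.4948]
  [   0.2062     1.1340     0.2577]
  [   0.1787     0.3162     1.2234]
x = (I − A)⁻¹ d = adj(I−A)·d / det(I−A), with det(I−A) = 0.7275:
  x_1 = (0.8700·1080 + 0.4200·900 + 0.3600·640) / 0.7275 = 1548.00 / 0.7275 ≈ 2127.835
  x_2 = (0.1500·1080 + 0.8250·900 + 0.1875·640) / 0.7275 = 1024.50 / 0.7275 ≈ 1408.247
  x_3 = (0.1300·1080 + 0.2300·900 + 0.8900·640) / 0.7275 = 917.00 / 0.7275 ≈ 1260.481

x_1 = 2127.835, x_2 = 1408.247, x_3 = 1260.481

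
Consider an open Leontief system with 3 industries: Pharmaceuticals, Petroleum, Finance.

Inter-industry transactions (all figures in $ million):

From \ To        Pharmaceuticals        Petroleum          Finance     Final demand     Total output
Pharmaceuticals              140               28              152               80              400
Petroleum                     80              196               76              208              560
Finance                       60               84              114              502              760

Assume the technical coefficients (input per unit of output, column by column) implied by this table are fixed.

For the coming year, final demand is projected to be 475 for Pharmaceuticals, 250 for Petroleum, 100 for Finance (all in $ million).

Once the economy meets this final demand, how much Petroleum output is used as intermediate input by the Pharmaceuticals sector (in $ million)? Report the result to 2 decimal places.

Technical coefficients a_ij = z_ij / X_j:
  a_11 = 140/400 = 0.35, a_21 = 80/400 = 0.20, a_31 = 60/400 = 0.15
  a_12 = 28/560 = 0.05, a_22 = 196/560 = 0.35, a_32 = 84/560 = 0.15
  a_13 = 152/760 = 0.20, a_23 = 76/760 = 0.10, a_33 = 114/760 = 0.15
I − A =
  [   0.65    -0.05    -0.20]
  [  -0.20     0.65    -0.10]
  [  -0.15    -0.15     0.85]
Cofactors of I−A, C_ij = (−1)^(i+j)·(minor ij) (rows/columns in the sector order above):
  C_11 = (0.65)(0.85) − (-0.10)(-0.15) = 0.5375
  C_12 = −[(-0.20)(0.85) − (-0.10)(-0.15)] = 0.1850
  C_13 = (-0.20)(-0.15) − (0.65)(-0.15) = 0.1275
  C_21 = −[(-0.05)(0.85) − (-0.20)(-0.15)] = 0.0725
  C_22 = (0.65)(0.85) − (-0.20)(-0.15) = 0.5225
  C_23 = −[(0.65)(-0.15) − (-0.05)(-0.15)] = 0.1050
  C_31 = (-0.05)(-0.10) − (-0.20)(0.65) = 0.1350
  C_32 = −[(0.65)(-0.10) − (-0.20)(-0.20)] = 0.1050
  C_33 = (0.65)(0.65) − (-0.05)(-0.20) = 0.4125
det(I−A) = Σ_j (I−A)_1j·C_1j = (0.65)(0.5375) + (-0.05)(0.1850) + (-0.20)(0.1275) = 0.314625
adj(I−A) = Cᵀ =
  [ 0.5375   0.0725   0.1350]
  [ 0.1850   0.5225   0.1050]
  [ 0.1275   0.1050   0.4125]
(I − A)⁻¹ = adj(I−A) / det(I−A) ≈
  [   1.7084     0.2304     0.4291]
  [   0.5880     1.6607     0.3337]
  [   0.4052     0.3337     1.3111]
First solve x = (I − A)⁻¹ d = adj(I−A)·d / det(I−A); in particular x_1 = (0.5375·475 + 0.0725·250 + 0.1350·100) / 0.314625 = 286.9375 / 0.314625 ≈ 911.9984.
Intermediate flow from 2 to 1: z_21 = a_21 · x_1 = 0.20 × 286.9375 / 0.314625 = 57.3875 / 0.314625 ≈ 182.40.

z_21 = 182.40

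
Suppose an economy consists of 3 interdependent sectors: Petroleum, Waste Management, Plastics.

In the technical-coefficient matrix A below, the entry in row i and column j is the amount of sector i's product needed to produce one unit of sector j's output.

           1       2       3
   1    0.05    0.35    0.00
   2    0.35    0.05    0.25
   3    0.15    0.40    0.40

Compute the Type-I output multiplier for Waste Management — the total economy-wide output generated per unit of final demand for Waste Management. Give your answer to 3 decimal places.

I − A =
  [   0.95    -0.35     0.00]
  [  -0.35     0.95    -0.25]
  [  -0.15    -0.40     0.60]
Cofactors of I−A, C_ij = (−1)^(i+j)·(minor ij) (rows/columns in the sector order above):
  C_11 = (0.95)(0.60) − (-0.25)(-0.40) = 0.4700
  C_12 = −[(-0.35)(0.60) − (-0.25)(-0.15)] = 0.2475
  C_13 = (-0.35)(-0.40) − (0.95)(-0.15) = 0.2825
  C_21 = −[(-0.35)(0.60) − (0.00)(-0.40)] = 0.2100
  C_22 = (0.95)(0.60) − (0.00)(-0.15) = 0.5700
  C_23 = −[(0.95)(-0.40) − (-0.35)(-0.15)] = 0.4325
  C_31 = (-0.35)(-0.25) − (0.00)(0.95) = 0.0875
  C_32 = −[(0.95)(-0.25) − (0.00)(-0.35)] = 0.2375
  C_33 = (0.95)(0.95) − (-0.35)(-0.35) = 0.7800
det(I−A) = Σ_j (I−A)_1j·C_1j = (0.95)(0.4700) + (-0.35)(0.2475) + (0.00)(0.2825) = 0.359875
adj(I−A) = Cᵀ =
  [ 0.4700   0.2100   0.0875]
  [ 0.2475   0.5700   0.2375]
  [ 0.2825   0.4325   0.7800]
(I − A)⁻¹ = adj(I−A) / det(I−A) ≈
  [   1.3060     0.5835     0.2431]
  [   0.6877     1.5839     0.6600]
  [   0.7850     1.2018     2.1674]
The output multiplier for sector j is the column-j sum of the Leontief inverse (I − A)⁻¹ = adj(I−A) / det(I−A).
Column 2 of adj(I−A): (0.2100, 0.5700, 0.4325); det(I−A) = 0.359875.
m_2 = (0.2100 + 0.5700 + 0.4325) / 0.359875 = 1.2125 / 0.359875 ≈ 3.369.

m_2 = 3.369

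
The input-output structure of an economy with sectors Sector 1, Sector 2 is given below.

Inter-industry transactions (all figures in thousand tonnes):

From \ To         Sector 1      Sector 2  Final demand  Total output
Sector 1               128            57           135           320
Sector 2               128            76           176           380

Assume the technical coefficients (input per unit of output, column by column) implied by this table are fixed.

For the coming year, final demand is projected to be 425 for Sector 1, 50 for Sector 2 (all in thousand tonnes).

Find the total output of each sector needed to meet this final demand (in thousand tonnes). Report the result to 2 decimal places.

x_1 = 827.38, x_2 = 476.19

Technical coefficients a_ij = z_ij / X_j:
  a_11 = 128/320 = 0.40, a_21 = 128/320 = 0.40
  a_12 = 57/380 = 0.15, a_22 = 76/380 = 0.20
I − A =
  [   0.60    -0.15]
  [  -0.40     0.80]
det(I−A) = (0.60)(0.80) − (-0.15)(-0.40) = 0.4200
adj(I−A) = [[0.80, 0.15], [0.40, 0.60]]
(I − A)⁻¹ = adj(I−A) / det(I−A) ≈
  [   1.9048     0.3571]
  [   0.9524     1.4286]
x = (I − A)⁻¹ d = adj(I−A)·d / det(I−A), with det(I−A) = 0.4200:
  x_1 = (0.80·425 + 0.15·50) / 0.4200 = 347.50 / 0.4200 ≈ 827.38
  x_2 = (0.40·425 + 0.60·50) / 0.4200 = 200.00 / 0.4200 ≈ 476.19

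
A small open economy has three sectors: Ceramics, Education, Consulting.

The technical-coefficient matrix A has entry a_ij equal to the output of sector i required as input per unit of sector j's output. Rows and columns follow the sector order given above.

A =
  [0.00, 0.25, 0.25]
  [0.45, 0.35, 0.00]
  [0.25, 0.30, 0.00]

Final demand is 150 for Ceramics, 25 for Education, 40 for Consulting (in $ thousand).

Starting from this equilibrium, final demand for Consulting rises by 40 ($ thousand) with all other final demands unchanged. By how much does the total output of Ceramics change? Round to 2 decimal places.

I − A =
  [   1.00    -0.25    -0.25]
  [  -0.45     0.65     0.00]
  [  -0.25    -0.30     1.00]
Cofactors of I−A, C_ij = (−1)^(i+j)·(minor ij) (rows/columns in the sector order above):
  C_11 = (0.65)(1.00) − (0.00)(-0.30) = 0.6500
  C_12 = −[(-0.45)(1.00) − (0.00)(-0.25)] = 0.4500
  C_13 = (-0.45)(-0.30) − (0.65)(-0.25) = 0.2975
  C_21 = −[(-0.25)(1.00) − (-0.25)(-0.30)] = 0.3250
  C_22 = (1.00)(1.00) − (-0.25)(-0.25) = 0.9375
  C_23 = −[(1.00)(-0.30) − (-0.25)(-0.25)] = 0.3625
  C_31 = (-0.25)(0.00) − (-0.25)(0.65) = 0.1625
  C_32 = −[(1.00)(0.00) − (-0.25)(-0.45)] = 0.1125
  C_33 = (1.00)(0.65) − (-0.25)(-0.45) = 0.5375
det(I−A) = Σ_j (I−A)_1j·C_1j = (1.00)(0.6500) + (-0.25)(0.4500) + (-0.25)(0.2975) = 0.463125
adj(I−A) = Cᵀ =
  [ 0.6500   0.3250   0.1625]
  [ 0.4500   0.9375   0.1125]
  [ 0.2975   0.3625   0.5375]
(I − A)⁻¹ = adj(I−A) / det(I−A) ≈
  [   1.4035     0.7018     0.3509]
  [   0.9717     2.0243     0.2429]
  [   0.6424     0.7827     1.1606]
Δx = (I − A)⁻¹ Δd with Δd having +40 in the Consulting component and 0 elsewhere.
So Δx_1 = L_13 · (+40), where L_13 = adj(I−A)_13 / det(I−A) = 0.1625 / 0.463125.
Δx_1 = 0.1625 × (+40) / 0.463125 = 6.50 / 0.463125 ≈ 14.04.

Δx_1 = 14.04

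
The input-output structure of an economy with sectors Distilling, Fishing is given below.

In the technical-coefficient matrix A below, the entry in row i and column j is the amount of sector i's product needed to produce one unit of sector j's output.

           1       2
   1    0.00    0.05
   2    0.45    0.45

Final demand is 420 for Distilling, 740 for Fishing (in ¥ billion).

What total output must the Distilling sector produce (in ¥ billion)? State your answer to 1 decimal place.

x_1 = 508.1

I − A =
  [   1.00    -0.05]
  [  -0.45     0.55]
det(I−A) = (1.00)(0.55) − (-0.05)(-0.45) = 0.5275
adj(I−A) = [[0.55, 0.05], [0.45, 1.00]]
(I − A)⁻¹ = adj(I−A) / det(I−A) ≈
  [   1.0427     0.0948]
  [   0.8531     1.8957]
x = (I − A)⁻¹ d = adj(I−A)·d / det(I−A), with det(I−A) = 0.5275:
  x_1 = (0.55·420 + 0.05·740) / 0.5275 = 268.00 / 0.5275 ≈ 508.1
  x_2 = (0.45·420 + 1.00·740) / 0.5275 = 929.00 / 0.5275 ≈ 1761.1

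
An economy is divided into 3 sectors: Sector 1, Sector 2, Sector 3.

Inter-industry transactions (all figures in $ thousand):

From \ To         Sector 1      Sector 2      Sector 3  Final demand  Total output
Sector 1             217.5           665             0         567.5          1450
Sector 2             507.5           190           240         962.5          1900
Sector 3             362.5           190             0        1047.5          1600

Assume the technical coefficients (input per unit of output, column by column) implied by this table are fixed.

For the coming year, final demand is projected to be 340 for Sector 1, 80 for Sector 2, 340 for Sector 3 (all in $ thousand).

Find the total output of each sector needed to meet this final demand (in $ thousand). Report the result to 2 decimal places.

Technical coefficients a_ij = z_ij / X_j:
  a_11 = 217.5/1450 = 0.15, a_21 = 507.5/1450 = 0.35, a_31 = 362.5/1450 = 0.25
  a_12 = 665/1900 = 0.35, a_22 = 190/1900 = 0.10, a_32 = 190/1900 = 0.10
  a_13 = 0/1600 = 0.00, a_23 = 240/1600 = 0.15, a_33 = 0/1600 = 0.00
I − A =
  [   0.85    -0.35     0.00]
  [  -0.35     0.90    -0.15]
  [  -0.25    -0.10     1.00]
Cofactors of I−A, C_ij = (−1)^(i+j)·(minor ij) (rows/columns in the sector order above):
  C_11 = (0.90)(1.00) − (-0.15)(-0.10) = 0.8850
  C_12 = −[(-0.35)(1.00) − (-0.15)(-0.25)] = 0.3875
  C_13 = (-0.35)(-0.10) − (0.90)(-0.25) = 0.2600
  C_21 = −[(-0.35)(1.00) − (0.00)(-0.10)] = 0.3500
  C_22 = (0.85)(1.00) − (0.00)(-0.25) = 0.8500
  C_23 = −[(0.85)(-0.10) − (-0.35)(-0.25)] = 0.1725
  C_31 = (-0.35)(-0.15) − (0.00)(0.90) = 0.0525
  C_32 = −[(0.85)(-0.15) − (0.00)(-0.35)] = 0.1275
  C_33 = (0.85)(0.90) − (-0.35)(-0.35) = 0.6425
det(I−A) = Σ_j (I−A)_1j·C_1j = (0.85)(0.8850) + (-0.35)(0.3875) + (0.00)(0.2600) = 0.616625
adj(I−A) = Cᵀ =
  [ 0.8850   0.3500   0.0525]
  [ 0.3875   0.8500   0.1275]
  [ 0.2600   0.1725   0.6425]
(I − A)⁻¹ = adj(I−A) / det(I−A) ≈
  [   1.4352     0.5676     0.0851]
  [   0.6284     1.3785     0.2068]
  [   0.4217     0.2797     1.0420]
x = (I − A)⁻¹ d = adj(I−A)·d / det(I−A), with det(I−A) = 0.616625:
  x_1 = (0.8850·340 + 0.3500·80 + 0.0525·340) / 0.616625 = 346.75 / 0.616625 ≈ 562.34
  x_2 = (0.3875·340 + 0.8500·80 + 0.1275·340) / 0.616625 = 243.10 / 0.616625 ≈ 394.24
  x_3 = (0.2600·340 + 0.1725·80 + 0.6425·340) / 0.616625 = 320.65 / 0.616625 ≈ 520.01

x_1 = 562.34, x_2 = 394.24, x_3 = 520.01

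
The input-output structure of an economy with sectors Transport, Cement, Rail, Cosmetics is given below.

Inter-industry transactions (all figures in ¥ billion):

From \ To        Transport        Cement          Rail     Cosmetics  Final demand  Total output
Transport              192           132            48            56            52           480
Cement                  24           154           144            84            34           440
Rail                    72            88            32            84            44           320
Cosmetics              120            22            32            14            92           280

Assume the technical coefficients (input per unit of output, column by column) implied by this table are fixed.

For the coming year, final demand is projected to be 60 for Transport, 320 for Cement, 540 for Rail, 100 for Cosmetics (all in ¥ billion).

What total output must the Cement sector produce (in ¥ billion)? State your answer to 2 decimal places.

Technical coefficients a_ij = z_ij / X_j:
  a_11 = 192/480 = 0.40, a_21 = 24/480 = 0.05, a_31 = 72/480 = 0.15, a_41 = 120/480 = 0.25
  a_12 = 132/440 = 0.30, a_22 = 154/440 = 0.35, a_32 = 88/440 = 0.20, a_42 = 22/440 = 0.05
  a_13 = 48/320 = 0.15, a_23 = 144/320 = 0.45, a_33 = 32/320 = 0.10, a_43 = 32/320 = 0.10
  a_14 = 56/280 = 0.20, a_24 = 84/280 = 0.30, a_34 = 84/280 = 0.30, a_44 = 14/280 = 0.05
I − A =
  [   0.60    -0.30    -0.15    -0.20]
  [  -0.05     0.65    -0.45    -0.30]
  [  -0.15    -0.20     0.90    -0.30]
  [  -0.25    -0.05    -0.10     0.95]
Compute the cofactors C_ij = (−1)^(i+j)·(3×3 minor ij) of I−A; the adjugate is their transpose:
adj(I−A) = Cᵀ =
  [ 0.424500   0.291250   0.245125   0.258750]
  [ 0.211125   0.414375   0.271375   0.261000]
  [ 0.164375   0.179750   0.291750   0.183500]
  [ 0.140125   0.117375   0.109500   0.247125]
det(I−A) = Σ_j (I−A)_1j·C_1j = (0.60)(0.424500) + (-0.30)(0.211125) + (-0.15)(0.164375) + (-0.20)(0.140125) = 0.13868125
(I − A)⁻¹ = adj(I−A) / det(I−A) ≈
  [   3.0610     2.1001     1.7675     1.8658]
  [   1.5224     2.9880     1.9568     1.8820]
  [   1.1853     1.2961     2.1037     1.3232]
  [   1.0104     0.8464     0.7896     1.7820]
x = (I − A)⁻¹ d = adj(I−A)·d / det(I−A), with det(I−A) = 0.13868125:
  x_1 = (0.424500·60 + 0.291250·320 + 0.245125·540 + 0.258750·100) / 0.13868125 = 276.9125 / 0.13868125 ≈ 1996.76
  x_2 = (0.211125·60 + 0.414375·320 + 0.271375·540 + 0.261000·100) / 0.13868125 = 317.91 / 0.13868125 ≈ 2292.38
  x_3 = (0.164375·60 + 0.179750·320 + 0.291750·540 + 0.183500·100) / 0.13868125 = 243.2775 / 0.13868125 ≈ 1754.22
  x_4 = (0.140125·60 + 0.117375·320 + 0.109500·540 + 0.247125·100) / 0.13868125 = 129.81 / 0.13868125 ≈ 936.03

x_2 = 2292.38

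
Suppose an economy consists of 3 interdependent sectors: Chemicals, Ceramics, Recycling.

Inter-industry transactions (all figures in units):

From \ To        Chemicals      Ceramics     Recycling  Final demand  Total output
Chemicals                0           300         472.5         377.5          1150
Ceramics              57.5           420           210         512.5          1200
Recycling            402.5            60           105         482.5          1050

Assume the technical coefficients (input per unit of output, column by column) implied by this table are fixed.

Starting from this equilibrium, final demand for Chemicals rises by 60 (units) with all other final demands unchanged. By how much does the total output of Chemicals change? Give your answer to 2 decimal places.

Δx_1 = 77.92

Technical coefficients a_ij = z_ij / X_j:
  a_11 = 0/1150 = 0.00, a_21 = 57.5/1150 = 0.05, a_31 = 402.5/1150 = 0.35
  a_12 = 300/1200 = 0.25, a_22 = 420/1200 = 0.35, a_32 = 60/1200 = 0.05
  a_13 = 472.5/1050 = 0.45, a_23 = 210/1050 = 0.20, a_33 = 105/1050 = 0.10
I − A =
  [   1.00    -0.25    -0.45]
  [  -0.05     0.65    -0.20]
  [  -0.35    -0.05     0.90]
Cofactors of I−A, C_ij = (−1)^(i+j)·(minor ij) (rows/columns in the sector order above):
  C_11 = (0.65)(0.90) − (-0.20)(-0.05) = 0.5750
  C_12 = −[(-0.05)(0.90) − (-0.20)(-0.35)] = 0.1150
  C_13 = (-0.05)(-0.05) − (0.65)(-0.35) = 0.2300
  C_21 = −[(-0.25)(0.90) − (-0.45)(-0.05)] = 0.2475
  C_22 = (1.00)(0.90) − (-0.45)(-0.35) = 0.7425
  C_23 = −[(1.00)(-0.05) − (-0.25)(-0.35)] = 0.1375
  C_31 = (-0.25)(-0.20) − (-0.45)(0.65) = 0.3425
  C_32 = −[(1.00)(-0.20) − (-0.45)(-0.05)] = 0.2225
  C_33 = (1.00)(0.65) − (-0.25)(-0.05) = 0.6375
det(I−A) = Σ_j (I−A)_1j·C_1j = (1.00)(0.5750) + (-0.25)(0.1150) + (-0.45)(0.2300) = 0.44275
adj(I−A) = Cᵀ =
  [ 0.5750   0.2475   0.3425]
  [ 0.1150   0.7425   0.2225]
  [ 0.2300   0.1375   0.6375]
(I − A)⁻¹ = adj(I−A) / det(I−A) ≈
  [   1.2987     0.5590     0.7736]
  [   0.2597     1.6770     0.5025]
  [   0.5195     0.3106     1.4399]
Δx = (I − A)⁻¹ Δd with Δd having +60 in the Chemicals component and 0 elsewhere.
So Δx_1 = L_11 · (+60), where L_11 = adj(I−A)_11 / det(I−A) = 0.5750 / 0.44275.
Δx_1 = 0.5750 × (+60) / 0.44275 = 34.50 / 0.44275 ≈ 77.92.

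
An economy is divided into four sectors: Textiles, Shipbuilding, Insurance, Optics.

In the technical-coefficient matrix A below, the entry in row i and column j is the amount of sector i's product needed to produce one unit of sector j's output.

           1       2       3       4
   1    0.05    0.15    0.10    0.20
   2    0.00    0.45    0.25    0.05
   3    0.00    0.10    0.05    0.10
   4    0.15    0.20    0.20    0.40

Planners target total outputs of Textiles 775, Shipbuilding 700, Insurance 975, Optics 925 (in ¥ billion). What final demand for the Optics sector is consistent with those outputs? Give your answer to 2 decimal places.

I − A =
  [   0.95    -0.15    -0.10    -0.20]
  [   0.00     0.55    -0.25    -0.05]
  [   0.00    -0.10     0.95    -0.10]
  [  -0.15    -0.20    -0.20     0.60]
d = (I − A) x:
  d_1 = (+0.95)·775 + (-0.15)·700 + (-0.10)·975 + (-0.20)·925 = 348.75
  d_2 = (+0.00)·775 + (+0.55)·700 + (-0.25)·975 + (-0.05)·925 = 95.00
  d_3 = (+0.00)·775 + (-0.10)·700 + (+0.95)·975 + (-0.10)·925 = 763.75
  d_4 = (-0.15)·775 + (-0.20)·700 + (-0.20)·975 + (+0.60)·925 = 103.75

d_4 = 103.75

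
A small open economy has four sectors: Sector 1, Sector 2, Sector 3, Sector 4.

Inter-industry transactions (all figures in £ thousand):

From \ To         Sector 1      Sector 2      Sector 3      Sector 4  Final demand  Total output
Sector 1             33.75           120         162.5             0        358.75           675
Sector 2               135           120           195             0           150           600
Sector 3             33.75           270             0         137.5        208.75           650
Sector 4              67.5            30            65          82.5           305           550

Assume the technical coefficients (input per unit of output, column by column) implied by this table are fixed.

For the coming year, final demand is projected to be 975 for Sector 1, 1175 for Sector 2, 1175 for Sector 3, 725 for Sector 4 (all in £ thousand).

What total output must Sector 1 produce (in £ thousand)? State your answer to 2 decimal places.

Technical coefficients a_ij = z_ij / X_j:
  a_11 = 33.75/675 = 0.05, a_21 = 135/675 = 0.20, a_31 = 33.75/675 = 0.05, a_41 = 67.5/675 = 0.10
  a_12 = 120/600 = 0.20, a_22 = 120/600 = 0.20, a_32 = 270/600 = 0.45, a_42 = 30/600 = 0.05
  a_13 = 162.5/650 = 0.25, a_23 = 195/650 = 0.30, a_33 = 0/650 = 0.00, a_43 = 65/650 = 0.10
  a_14 = 0/550 = 0.00, a_24 = 0/550 = 0.00, a_34 = 137.5/550 = 0.25, a_44 = 82.5/550 = 0.15
I − A =
  [   0.95    -0.20    -0.25     0.00]
  [  -0.20     0.80    -0.30     0.00]
  [  -0.05    -0.45     1.00    -0.25]
  [  -0.10    -0.05    -0.10     0.85]
Compute the cofactors C_ij = (−1)^(i+j)·(3×3 minor ij) of I−A; the adjugate is their transpose:
adj(I−A) = Cᵀ =
  [ 0.541500   0.263750   0.221000   0.065000]
  [ 0.185250   0.766875   0.284750   0.083750]
  [ 0.133000   0.388750   0.612000   0.180000]
  [ 0.090250   0.121875   0.114750   0.556250]
det(I−A) = Σ_j (I−A)_1j·C_1j = (0.95)(0.541500) + (-0.20)(0.185250) + (-0.25)(0.133000) + (0.00)(0.090250) = 0.444125
(I − A)⁻¹ = adj(I−A) / det(I−A) ≈
  [   1.2193     0.5939     0.4976     0.1464]
  [   0.4171     1.7267     0.6411     0.1886]
  [   0.2995     0.8753     1.3780     0.4053]
  [   0.2032     0.2744     0.2584     1.2525]
x = (I − A)⁻¹ d = adj(I−A)·d / det(I−A), with det(I−A) = 0.444125:
  x_1 = (0.541500·975 + 0.263750·1175 + 0.221000·1175 + 0.065000·725) / 0.444125 = 1144.66875 / 0.444125 ≈ 2577.36
  x_2 = (0.185250·975 + 0.766875·1175 + 0.284750·1175 + 0.083750·725) / 0.444125 = 1476.996875 / 0.444125 ≈ 3325.63
  x_3 = (0.133000·975 + 0.388750·1175 + 0.612000·1175 + 0.180000·725) / 0.444125 = 1436.05625 / 0.444125 ≈ 3233.45
  x_4 = (0.090250·975 + 0.121875·1175 + 0.114750·1175 + 0.556250·725) / 0.444125 = 769.309375 / 0.444125 ≈ 1732.19

x_1 = 2577.36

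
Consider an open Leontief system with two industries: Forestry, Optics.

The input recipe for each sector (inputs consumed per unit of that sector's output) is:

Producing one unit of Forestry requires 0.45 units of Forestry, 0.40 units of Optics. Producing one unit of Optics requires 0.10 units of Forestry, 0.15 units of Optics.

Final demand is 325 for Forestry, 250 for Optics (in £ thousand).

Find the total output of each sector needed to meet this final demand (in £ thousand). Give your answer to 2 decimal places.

x_1 = 704.68, x_2 = 625.73

I − A =
  [   0.55    -0.10]
  [  -0.40     0.85]
det(I−A) = (0.55)(0.85) − (-0.10)(-0.40) = 0.4275
adj(I−A) = [[0.85, 0.10], [0.40, 0.55]]
(I − A)⁻¹ = adj(I−A) / det(I−A) ≈
  [   1.9883     0.2339]
  [   0.9357     1.2865]
x = (I − A)⁻¹ d = adj(I−A)·d / det(I−A), with det(I−A) = 0.4275:
  x_1 = (0.85·325 + 0.10·250) / 0.4275 = 301.25 / 0.4275 ≈ 704.68
  x_2 = (0.40·325 + 0.55·250) / 0.4275 = 267.50 / 0.4275 ≈ 625.73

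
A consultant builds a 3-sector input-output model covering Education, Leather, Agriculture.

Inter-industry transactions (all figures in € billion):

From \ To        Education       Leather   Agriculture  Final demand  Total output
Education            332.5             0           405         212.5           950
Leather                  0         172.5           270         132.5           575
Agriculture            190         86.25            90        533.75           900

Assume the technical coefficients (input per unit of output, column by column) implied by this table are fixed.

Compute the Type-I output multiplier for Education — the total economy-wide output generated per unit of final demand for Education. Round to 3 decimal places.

Technical coefficients a_ij = z_ij / X_j:
  a_11 = 332.5/950 = 0.35, a_21 = 0/950 = 0.00, a_31 = 190/950 = 0.20
  a_12 = 0/575 = 0.00, a_22 = 172.5/575 = 0.30, a_32 = 86.25/575 = 0.15
  a_13 = 405/900 = 0.45, a_23 = 270/900 = 0.30, a_33 = 90/900 = 0.10
I − A =
  [   0.65     0.00    -0.45]
  [   0.00     0.70    -0.30]
  [  -0.20    -0.15     0.90]
Cofactors of I−A, C_ij = (−1)^(i+j)·(minor ij) (rows/columns in the sector order above):
  C_11 = (0.70)(0.90) − (-0.30)(-0.15) = 0.5850
  C_12 = −[(0.00)(0.90) − (-0.30)(-0.20)] = 0.0600
  C_13 = (0.00)(-0.15) − (0.70)(-0.20) = 0.1400
  C_21 = −[(0.00)(0.90) − (-0.45)(-0.15)] = 0.0675
  C_22 = (0.65)(0.90) − (-0.45)(-0.20) = 0.4950
  C_23 = −[(0.65)(-0.15) − (0.00)(-0.20)] = 0.0975
  C_31 = (0.00)(-0.30) − (-0.45)(0.70) = 0.3150
  C_32 = −[(0.65)(-0.30) − (-0.45)(0.00)] = 0.1950
  C_33 = (0.65)(0.70) − (0.00)(0.00) = 0.4550
det(I−A) = Σ_j (I−A)_1j·C_1j = (0.65)(0.5850) + (0.00)(0.0600) + (-0.45)(0.1400) = 0.31725
adj(I−A) = Cᵀ =
  [ 0.5850   0.0675   0.3150]
  [ 0.0600   0.4950   0.1950]
  [ 0.1400   0.0975   0.4550]
(I − A)⁻¹ = adj(I−A) / det(I−A) ≈
  [   1.8440     0.2128     0.9929]
  [   0.1891     1.5603     0.6147]
  [   0.4413     0.3073     1.4342]
The output multiplier for sector j is the column-j sum of the Leontief inverse (I − A)⁻¹ = adj(I−A) / det(I−A).
Column 1 of adj(I−A): (0.5850, 0.0600, 0.1400); det(I−A) = 0.31725.
m_1 = (0.5850 + 0.0600 + 0.1400) / 0.31725 = 0.785 / 0.31725 ≈ 2.474.

m_1 = 2.474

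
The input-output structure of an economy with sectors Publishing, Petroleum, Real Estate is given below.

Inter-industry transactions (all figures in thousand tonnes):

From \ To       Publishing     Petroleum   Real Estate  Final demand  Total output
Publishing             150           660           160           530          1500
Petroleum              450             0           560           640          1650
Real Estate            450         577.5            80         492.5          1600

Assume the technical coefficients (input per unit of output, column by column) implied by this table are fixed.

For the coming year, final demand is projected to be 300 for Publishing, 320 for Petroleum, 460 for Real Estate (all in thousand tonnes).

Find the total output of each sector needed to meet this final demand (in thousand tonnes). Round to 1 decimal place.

Technical coefficients a_ij = z_ij / X_j:
  a_11 = 150/1500 = 0.10, a_21 = 450/1500 = 0.30, a_31 = 450/1500 = 0.30
  a_12 = 660/1650 = 0.40, a_22 = 0/1650 = 0.00, a_32 = 577.5/1650 = 0.35
  a_13 = 160/1600 = 0.10, a_23 = 560/1600 = 0.35, a_33 = 80/1600 = 0.05
I − A =
  [   0.90    -0.40    -0.10]
  [  -0.30     1.00    -0.35]
  [  -0.30    -0.35     0.95]
Cofactors of I−A, C_ij = (−1)^(i+j)·(minor ij) (rows/columns in the sector order above):
  C_11 = (1.00)(0.95) − (-0.35)(-0.35) = 0.8275
  C_12 = −[(-0.30)(0.95) − (-0.35)(-0.30)] = 0.3900
  C_13 = (-0.30)(-0.35) − (1.00)(-0.30) = 0.4050
  C_21 = −[(-0.40)(0.95) − (-0.10)(-0.35)] = 0.4150
  C_22 = (0.90)(0.95) − (-0.10)(-0.30) = 0.8250
  C_23 = −[(0.90)(-0.35) − (-0.40)(-0.30)] = 0.4350
  C_31 = (-0.40)(-0.35) − (-0.10)(1.00) = 0.2400
  C_32 = −[(0.90)(-0.35) − (-0.10)(-0.30)] = 0.3450
  C_33 = (0.90)(1.00) − (-0.40)(-0.30) = 0.7800
det(I−A) = Σ_j (I−A)_1j·C_1j = (0.90)(0.8275) + (-0.40)(0.3900) + (-0.10)(0.4050) = 0.54825
adj(I−A) = Cᵀ =
  [ 0.8275   0.4150   0.2400]
  [ 0.3900   0.8250   0.3450]
  [ 0.4050   0.4350   0.7800]
(I − A)⁻¹ = adj(I−A) / det(I−A) ≈
  [   1.5093     0.7570     0.4378]
  [   0.7114     1.5048     0.6293]
  [   0.7387     0.7934     1.4227]
x = (I − A)⁻¹ d = adj(I−A)·d / det(I−A), with det(I−A) = 0.54825:
  x_1 = (0.8275·300 + 0.4150·320 + 0.2400·460) / 0.54825 = 491.45 / 0.54825 ≈ 896.4
  x_2 = (0.3900·300 + 0.8250·320 + 0.3450·460) / 0.54825 = 539.70 / 0.54825 ≈ 984.4
  x_3 = (0.4050·300 + 0.4350·320 + 0.7800·460) / 0.54825 = 619.50 / 0.54825 ≈ 1130.0

x_1 = 896.4, x_2 = 984.4, x_3 = 1130.0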